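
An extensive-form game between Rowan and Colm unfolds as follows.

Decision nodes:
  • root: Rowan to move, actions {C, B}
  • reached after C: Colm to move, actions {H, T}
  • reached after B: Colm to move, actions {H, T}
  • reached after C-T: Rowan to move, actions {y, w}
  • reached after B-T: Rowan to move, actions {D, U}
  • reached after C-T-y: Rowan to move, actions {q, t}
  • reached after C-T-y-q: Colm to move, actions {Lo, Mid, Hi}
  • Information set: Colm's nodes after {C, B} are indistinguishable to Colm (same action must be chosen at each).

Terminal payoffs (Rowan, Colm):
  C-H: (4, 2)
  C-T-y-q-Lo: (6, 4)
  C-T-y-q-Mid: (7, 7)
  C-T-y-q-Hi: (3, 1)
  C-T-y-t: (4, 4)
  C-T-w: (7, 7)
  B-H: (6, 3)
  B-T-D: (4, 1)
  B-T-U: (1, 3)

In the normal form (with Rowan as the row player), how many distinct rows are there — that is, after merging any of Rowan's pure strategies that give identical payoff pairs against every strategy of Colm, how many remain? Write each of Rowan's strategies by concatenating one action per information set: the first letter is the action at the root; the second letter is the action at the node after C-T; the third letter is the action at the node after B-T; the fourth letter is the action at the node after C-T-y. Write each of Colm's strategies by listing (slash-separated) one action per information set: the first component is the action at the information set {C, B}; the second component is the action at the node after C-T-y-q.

5

Rowan has 16 pure strategies: CyDq, CyDt, CyUq, CyUt, CwDq, CwDt, CwUq, CwUt, ByDq, ByDt, ByUq, ByUt, BwDq, BwDt, BwUq, BwUt. Columns: H/Lo, H/Mid, H/Hi, T/Lo, T/Mid, T/Hi.
{CyDq, CyUq} → row (4,2) (4,2) (4,2) (6,4) (7,7) (3,1)
{CyDt, CyUt} → row (4,2) (4,2) (4,2) (4,4) (4,4) (4,4)
{CwDq, CwDt, CwUq, CwUt} → row (4,2) (4,2) (4,2) (7,7) (7,7) (7,7)
{ByDq, ByDt, BwDq, BwDt} → row (6,3) (6,3) (6,3) (4,1) (4,1) (4,1)
{ByUq, ByUt, BwUq, BwUt} → row (6,3) (6,3) (6,3) (1,3) (1,3) (1,3)
That's 5 distinct rows out of 16 strategies.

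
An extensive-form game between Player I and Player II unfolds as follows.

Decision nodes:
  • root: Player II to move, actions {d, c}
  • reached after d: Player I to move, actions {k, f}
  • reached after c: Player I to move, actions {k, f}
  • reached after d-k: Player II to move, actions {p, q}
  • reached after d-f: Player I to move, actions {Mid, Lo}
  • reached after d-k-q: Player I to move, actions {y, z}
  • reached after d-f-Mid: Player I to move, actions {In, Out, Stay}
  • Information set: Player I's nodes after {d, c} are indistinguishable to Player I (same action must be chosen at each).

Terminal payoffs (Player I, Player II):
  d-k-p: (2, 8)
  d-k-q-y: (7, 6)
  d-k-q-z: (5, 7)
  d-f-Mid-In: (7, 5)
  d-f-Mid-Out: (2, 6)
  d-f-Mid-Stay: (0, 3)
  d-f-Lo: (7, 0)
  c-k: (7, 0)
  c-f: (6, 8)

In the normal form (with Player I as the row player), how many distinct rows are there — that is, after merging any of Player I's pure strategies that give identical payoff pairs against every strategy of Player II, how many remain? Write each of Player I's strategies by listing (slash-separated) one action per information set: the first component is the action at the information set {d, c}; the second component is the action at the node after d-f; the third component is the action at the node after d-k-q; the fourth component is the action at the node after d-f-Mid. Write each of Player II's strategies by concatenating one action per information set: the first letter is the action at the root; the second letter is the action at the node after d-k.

6

Player I has 24 pure strategies: k/Mid/y/In, k/Mid/y/Out, k/Mid/y/Stay, k/Mid/z/In, k/Mid/z/Out, k/Mid/z/Stay, k/Lo/y/In, k/Lo/y/Out, k/Lo/y/Stay, k/Lo/z/In, k/Lo/z/Out, k/Lo/z/Stay, f/Mid/y/In, f/Mid/y/Out, f/Mid/y/Stay, f/Mid/z/In, f/Mid/z/Out, f/Mid/z/Stay, f/Lo/y/In, f/Lo/y/Out, f/Lo/y/Stay, f/Lo/z/In, f/Lo/z/Out, f/Lo/z/Stay. Columns: dp, dq, cp, cq.
{k/Mid/y/In, k/Mid/y/Out, k/Mid/y/Stay, k/Lo/y/In, k/Lo/y/Out, k/Lo/y/Stay} → row (2,8) (7,6) (7,0) (7,0)
{k/Mid/z/In, k/Mid/z/Out, k/Mid/z/Stay, k/Lo/z/In, k/Lo/z/Out, k/Lo/z/Stay} → row (2,8) (5,7) (7,0) (7,0)
{f/Mid/y/In, f/Mid/z/In} → row (7,5) (7,5) (6,8) (6,8)
{f/Mid/y/Out, f/Mid/z/Out} → row (2,6) (2,6) (6,8) (6,8)
{f/Mid/y/Stay, f/Mid/z/Stay} → row (0,3) (0,3) (6,8) (6,8)
{f/Lo/y/In, f/Lo/y/Out, f/Lo/y/Stay, f/Lo/z/In, f/Lo/z/Out, f/Lo/z/Stay} → row (7,0) (7,0) (6,8) (6,8)
That's 6 distinct rows out of 24 strategies.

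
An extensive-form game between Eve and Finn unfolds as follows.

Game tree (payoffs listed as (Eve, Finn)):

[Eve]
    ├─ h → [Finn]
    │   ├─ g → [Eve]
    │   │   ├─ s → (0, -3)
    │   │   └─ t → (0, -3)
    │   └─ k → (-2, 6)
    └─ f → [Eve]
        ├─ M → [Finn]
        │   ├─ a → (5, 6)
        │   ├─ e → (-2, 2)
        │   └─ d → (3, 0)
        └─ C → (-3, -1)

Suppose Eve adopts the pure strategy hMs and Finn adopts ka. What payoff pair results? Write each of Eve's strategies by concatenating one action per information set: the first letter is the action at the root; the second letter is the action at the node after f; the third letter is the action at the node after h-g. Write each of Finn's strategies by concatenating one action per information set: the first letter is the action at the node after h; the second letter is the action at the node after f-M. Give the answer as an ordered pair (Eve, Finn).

(-2, 6)

Trace the play path from the root:
  Eve plays h
  Finn plays k at [h]
→ terminal payoff (-2, 6).
(Eve's choice at the node after f is never reached on this path, so it doesn't affect the outcome.)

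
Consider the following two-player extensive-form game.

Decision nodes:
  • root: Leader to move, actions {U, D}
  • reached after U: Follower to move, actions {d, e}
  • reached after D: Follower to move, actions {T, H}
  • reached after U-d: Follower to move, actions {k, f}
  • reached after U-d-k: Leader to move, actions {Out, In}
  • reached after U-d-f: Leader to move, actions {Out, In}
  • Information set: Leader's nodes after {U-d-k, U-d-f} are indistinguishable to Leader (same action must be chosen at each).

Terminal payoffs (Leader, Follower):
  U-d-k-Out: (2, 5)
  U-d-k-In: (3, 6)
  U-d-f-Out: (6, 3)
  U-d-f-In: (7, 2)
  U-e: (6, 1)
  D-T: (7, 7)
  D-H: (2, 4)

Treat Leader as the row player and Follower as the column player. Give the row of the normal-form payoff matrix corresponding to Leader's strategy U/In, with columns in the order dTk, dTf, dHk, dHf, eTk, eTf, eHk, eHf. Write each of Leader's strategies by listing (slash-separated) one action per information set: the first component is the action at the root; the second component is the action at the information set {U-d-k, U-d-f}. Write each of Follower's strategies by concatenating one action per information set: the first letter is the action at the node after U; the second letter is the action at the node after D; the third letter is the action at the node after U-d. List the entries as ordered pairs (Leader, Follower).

(3,6) (7,2) (3,6) (7,2) (6,1) (6,1) (6,1) (6,1)

vs dTk: Leader plays U → Follower plays d at [U] → Follower plays k at [U-d] → Leader plays In at [U-d-k] → (3, 6)
vs dTf: Leader plays U → Follower plays d at [U] → Follower plays f at [U-d] → Leader plays In at [U-d-f] → (7, 2)
vs dHk: Leader plays U → Follower plays d at [U] → Follower plays k at [U-d] → Leader plays In at [U-d-k] → (3, 6)
vs dHf: Leader plays U → Follower plays d at [U] → Follower plays f at [U-d] → Leader plays In at [U-d-f] → (7, 2)
vs eTk: Leader plays U → Follower plays e at [U] → (6, 1)
vs eTf: Leader plays U → Follower plays e at [U] → (6, 1)
vs eHk: Leader plays U → Follower plays e at [U] → (6, 1)
vs eHf: Leader plays U → Follower plays e at [U] → (6, 1)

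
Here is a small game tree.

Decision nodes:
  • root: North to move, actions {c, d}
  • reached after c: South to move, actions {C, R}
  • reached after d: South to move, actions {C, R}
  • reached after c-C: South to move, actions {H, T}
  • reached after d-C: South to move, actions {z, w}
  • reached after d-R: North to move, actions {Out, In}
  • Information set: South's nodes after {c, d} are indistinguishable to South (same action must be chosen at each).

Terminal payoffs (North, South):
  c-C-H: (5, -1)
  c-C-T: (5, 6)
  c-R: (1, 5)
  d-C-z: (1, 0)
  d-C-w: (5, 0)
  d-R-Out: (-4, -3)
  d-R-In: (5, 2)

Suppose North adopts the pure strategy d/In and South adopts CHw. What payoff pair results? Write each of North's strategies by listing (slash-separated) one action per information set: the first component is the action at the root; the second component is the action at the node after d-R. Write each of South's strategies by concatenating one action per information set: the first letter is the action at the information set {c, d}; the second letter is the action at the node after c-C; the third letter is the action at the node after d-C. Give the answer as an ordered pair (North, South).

Trace the play path from the root:
  North plays d
  South plays C at [d]
  South plays w at [d-C]
→ terminal payoff (5, 0).
(North's choice at the node after d-R is never reached on this path, so it doesn't affect the outcome.)

(5, 0)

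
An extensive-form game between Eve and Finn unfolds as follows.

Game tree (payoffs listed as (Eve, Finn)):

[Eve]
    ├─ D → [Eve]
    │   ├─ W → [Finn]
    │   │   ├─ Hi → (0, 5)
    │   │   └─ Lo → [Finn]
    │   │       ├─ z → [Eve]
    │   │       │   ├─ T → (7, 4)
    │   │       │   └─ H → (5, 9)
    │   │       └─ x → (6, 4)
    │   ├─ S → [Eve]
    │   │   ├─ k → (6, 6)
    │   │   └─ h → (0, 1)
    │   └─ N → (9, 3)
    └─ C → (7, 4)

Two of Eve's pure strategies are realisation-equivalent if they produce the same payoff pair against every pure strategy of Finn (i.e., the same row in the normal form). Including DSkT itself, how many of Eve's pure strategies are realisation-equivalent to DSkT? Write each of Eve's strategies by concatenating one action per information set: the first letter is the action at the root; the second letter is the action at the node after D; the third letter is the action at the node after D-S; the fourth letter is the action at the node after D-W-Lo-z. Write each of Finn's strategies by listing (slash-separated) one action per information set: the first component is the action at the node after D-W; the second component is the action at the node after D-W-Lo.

2

Row for DSkT (columns Hi/z, Hi/x, Lo/z, Lo/x): (6,6) (6,6) (6,6) (6,6).
Under DSkT, Eve's choice at the node after D-W-Lo-z can never be reached regardless of what Finn does, so varying those choices leaves every outcome unchanged.
Holding the reachable choices fixed and varying the unreachable one freely already gives 2 equivalent strategies.
No other strategy reproduces this row, so those 2 are the full class: DSkT, DSkH.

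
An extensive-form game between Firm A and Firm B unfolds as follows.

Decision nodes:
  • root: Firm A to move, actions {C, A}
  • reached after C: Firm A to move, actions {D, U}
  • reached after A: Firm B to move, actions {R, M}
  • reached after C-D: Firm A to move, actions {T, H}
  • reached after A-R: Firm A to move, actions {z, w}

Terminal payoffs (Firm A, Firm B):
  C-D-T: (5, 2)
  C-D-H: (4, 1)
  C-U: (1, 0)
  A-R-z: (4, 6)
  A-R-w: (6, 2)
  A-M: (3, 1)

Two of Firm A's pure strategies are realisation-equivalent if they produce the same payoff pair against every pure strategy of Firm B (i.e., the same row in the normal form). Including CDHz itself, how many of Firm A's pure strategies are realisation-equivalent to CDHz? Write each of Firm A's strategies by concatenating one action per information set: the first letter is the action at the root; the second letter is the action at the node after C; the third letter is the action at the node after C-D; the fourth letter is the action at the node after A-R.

2

Row for CDHz (columns R, M): (4,1) (4,1).
Under CDHz, Firm A's choice at the node after A-R can never be reached regardless of what Firm B does, so varying those choices leaves every outcome unchanged.
Holding the reachable choices fixed and varying the unreachable one freely already gives 2 equivalent strategies.
No other strategy reproduces this row, so those 2 are the full class: CDHz, CDHw.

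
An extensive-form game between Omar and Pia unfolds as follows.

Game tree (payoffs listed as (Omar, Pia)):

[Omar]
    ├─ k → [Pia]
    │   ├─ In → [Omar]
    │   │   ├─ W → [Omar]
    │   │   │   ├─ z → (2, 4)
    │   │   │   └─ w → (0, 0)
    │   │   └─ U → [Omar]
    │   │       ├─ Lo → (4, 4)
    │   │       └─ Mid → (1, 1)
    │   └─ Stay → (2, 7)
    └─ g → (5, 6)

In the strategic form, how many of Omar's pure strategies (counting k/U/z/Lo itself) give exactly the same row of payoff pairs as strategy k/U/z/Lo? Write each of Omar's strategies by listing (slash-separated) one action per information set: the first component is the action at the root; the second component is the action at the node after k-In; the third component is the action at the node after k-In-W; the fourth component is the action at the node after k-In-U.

2

Row for k/U/z/Lo (columns In, Stay): (4,4) (2,7).
Under k/U/z/Lo, Omar's choice at the node after k-In-W can never be reached regardless of what Pia does, so varying those choices leaves every outcome unchanged.
Holding the reachable choices fixed and varying the unreachable one freely already gives 2 equivalent strategies.
No other strategy reproduces this row, so those 2 are the full class: k/U/z/Lo, k/U/w/Lo.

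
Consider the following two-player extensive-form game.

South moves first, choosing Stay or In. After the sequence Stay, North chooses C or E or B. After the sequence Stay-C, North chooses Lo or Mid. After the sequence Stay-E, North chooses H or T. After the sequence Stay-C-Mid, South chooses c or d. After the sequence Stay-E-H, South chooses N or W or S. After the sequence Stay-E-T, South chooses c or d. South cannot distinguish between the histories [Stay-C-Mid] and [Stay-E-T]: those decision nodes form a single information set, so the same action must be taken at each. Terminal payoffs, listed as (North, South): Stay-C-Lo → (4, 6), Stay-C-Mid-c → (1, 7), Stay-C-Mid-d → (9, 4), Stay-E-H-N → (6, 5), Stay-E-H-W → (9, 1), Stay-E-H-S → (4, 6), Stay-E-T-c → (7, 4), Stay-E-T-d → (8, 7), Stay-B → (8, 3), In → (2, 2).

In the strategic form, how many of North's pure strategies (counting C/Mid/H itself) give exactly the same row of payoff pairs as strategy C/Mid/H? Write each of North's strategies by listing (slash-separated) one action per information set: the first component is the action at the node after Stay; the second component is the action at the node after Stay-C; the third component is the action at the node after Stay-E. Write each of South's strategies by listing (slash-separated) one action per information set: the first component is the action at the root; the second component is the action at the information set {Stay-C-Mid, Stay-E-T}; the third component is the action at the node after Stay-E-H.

2

Row for C/Mid/H (columns Stay/c/N, Stay/c/W, Stay/c/S, Stay/d/N, Stay/d/W, Stay/d/S, In/c/N, In/c/W, In/c/S, In/d/N, In/d/W, In/d/S): (1,7) (1,7) (1,7) (9,4) (9,4) (9,4) (2,2) (2,2) (2,2) (2,2) (2,2) (2,2).
Under C/Mid/H, North's choice at the node after Stay-E can never be reached regardless of what South does, so varying those choices leaves every outcome unchanged.
Holding the reachable choices fixed and varying the unreachable one freely already gives 2 equivalent strategies.
No other strategy reproduces this row, so those 2 are the full class: C/Mid/H, C/Mid/T.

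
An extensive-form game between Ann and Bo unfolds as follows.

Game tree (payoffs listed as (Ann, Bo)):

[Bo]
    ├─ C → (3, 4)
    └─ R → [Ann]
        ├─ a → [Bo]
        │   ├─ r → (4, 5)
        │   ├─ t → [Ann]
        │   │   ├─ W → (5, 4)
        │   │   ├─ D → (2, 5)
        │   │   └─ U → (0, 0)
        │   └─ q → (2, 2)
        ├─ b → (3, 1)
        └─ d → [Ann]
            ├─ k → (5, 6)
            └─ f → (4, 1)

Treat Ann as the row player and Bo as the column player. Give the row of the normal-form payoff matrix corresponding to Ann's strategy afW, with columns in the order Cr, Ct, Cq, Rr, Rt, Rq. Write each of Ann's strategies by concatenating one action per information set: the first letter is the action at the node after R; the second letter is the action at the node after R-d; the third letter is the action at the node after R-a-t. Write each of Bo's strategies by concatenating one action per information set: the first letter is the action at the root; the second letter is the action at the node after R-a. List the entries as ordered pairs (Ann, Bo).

vs Cr: Bo plays C → (3, 4)
vs Ct: Bo plays C → (3, 4)
vs Cq: Bo plays C → (3, 4)
vs Rr: Bo plays R → Ann plays a at [R] → Bo plays r at [R-a] → (4, 5)
vs Rt: Bo plays R → Ann plays a at [R] → Bo plays t at [R-a] → Ann plays W at [R-a-t] → (5, 4)
vs Rq: Bo plays R → Ann plays a at [R] → Bo plays q at [R-a] → (2, 2)

(3,4) (3,4) (3,4) (4,5) (5,4) (2,2)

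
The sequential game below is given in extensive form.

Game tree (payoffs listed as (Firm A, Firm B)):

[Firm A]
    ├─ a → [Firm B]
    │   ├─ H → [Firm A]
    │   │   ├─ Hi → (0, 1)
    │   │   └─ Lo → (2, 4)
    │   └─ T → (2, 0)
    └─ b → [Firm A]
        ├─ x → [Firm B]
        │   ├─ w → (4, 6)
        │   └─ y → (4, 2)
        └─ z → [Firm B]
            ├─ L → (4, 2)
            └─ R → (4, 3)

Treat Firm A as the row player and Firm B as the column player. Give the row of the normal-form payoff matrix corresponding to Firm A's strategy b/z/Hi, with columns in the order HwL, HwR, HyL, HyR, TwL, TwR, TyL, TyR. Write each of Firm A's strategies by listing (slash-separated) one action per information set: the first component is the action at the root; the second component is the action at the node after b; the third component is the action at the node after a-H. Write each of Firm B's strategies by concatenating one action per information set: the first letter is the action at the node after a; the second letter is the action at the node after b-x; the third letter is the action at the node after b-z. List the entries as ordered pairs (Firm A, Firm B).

vs HwL: Firm A plays b → Firm A plays z at [b] → Firm B plays L at [b-z] → (4, 2)
vs HwR: Firm A plays b → Firm A plays z at [b] → Firm B plays R at [b-z] → (4, 3)
vs HyL: Firm A plays b → Firm A plays z at [b] → Firm B plays L at [b-z] → (4, 2)
vs HyR: Firm A plays b → Firm A plays z at [b] → Firm B plays R at [b-z] → (4, 3)
vs TwL: Firm A plays b → Firm A plays z at [b] → Firm B plays L at [b-z] → (4, 2)
vs TwR: Firm A plays b → Firm A plays z at [b] → Firm B plays R at [b-z] → (4, 3)
vs TyL: Firm A plays b → Firm A plays z at [b] → Firm B plays L at [b-z] → (4, 2)
vs TyR: Firm A plays b → Firm A plays z at [b] → Firm B plays R at [b-z] → (4, 3)

(4,2) (4,3) (4,2) (4,3) (4,2) (4,3) (4,2) (4,3)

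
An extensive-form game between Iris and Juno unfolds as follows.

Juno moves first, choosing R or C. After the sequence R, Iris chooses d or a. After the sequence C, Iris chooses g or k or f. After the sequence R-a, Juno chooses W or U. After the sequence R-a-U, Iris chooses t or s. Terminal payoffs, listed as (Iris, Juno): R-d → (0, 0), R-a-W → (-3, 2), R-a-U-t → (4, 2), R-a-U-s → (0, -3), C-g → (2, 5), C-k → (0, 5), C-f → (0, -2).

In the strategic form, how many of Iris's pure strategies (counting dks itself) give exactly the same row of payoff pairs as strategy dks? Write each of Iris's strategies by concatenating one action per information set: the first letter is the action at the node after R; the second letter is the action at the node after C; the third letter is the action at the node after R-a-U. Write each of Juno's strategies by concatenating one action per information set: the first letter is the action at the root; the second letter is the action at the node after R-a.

2

Row for dks (columns RW, RU, CW, CU): (0,0) (0,0) (0,5) (0,5).
Under dks, Iris's choice at the node after R-a-U can never be reached regardless of what Juno does, so varying those choices leaves every outcome unchanged.
Holding the reachable choices fixed and varying the unreachable one freely already gives 2 equivalent strategies.
No other strategy reproduces this row, so those 2 are the full class: dkt, dks.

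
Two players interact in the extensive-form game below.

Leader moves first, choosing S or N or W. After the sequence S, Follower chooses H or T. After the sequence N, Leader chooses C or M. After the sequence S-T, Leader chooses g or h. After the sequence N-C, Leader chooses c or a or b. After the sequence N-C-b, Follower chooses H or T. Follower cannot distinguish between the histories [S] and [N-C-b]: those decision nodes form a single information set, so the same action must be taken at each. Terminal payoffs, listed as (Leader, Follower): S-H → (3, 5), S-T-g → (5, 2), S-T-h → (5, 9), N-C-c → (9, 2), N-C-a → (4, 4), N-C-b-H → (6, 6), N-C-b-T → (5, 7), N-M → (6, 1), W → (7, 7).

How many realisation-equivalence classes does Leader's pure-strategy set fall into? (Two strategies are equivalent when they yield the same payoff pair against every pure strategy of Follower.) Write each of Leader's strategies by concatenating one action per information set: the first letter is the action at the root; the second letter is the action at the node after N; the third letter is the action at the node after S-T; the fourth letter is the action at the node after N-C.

Leader has 36 pure strategies: SCgc, SCga, SCgb, SChc, SCha, SChb, SMgc, SMga, SMgb, SMhc, SMha, SMhb, NCgc, NCga, NCgb, NChc, NCha, NChb, NMgc, NMga, NMgb, NMhc, NMha, NMhb, WCgc, WCga, WCgb, WChc, WCha, WChb, WMgc, WMga, WMgb, WMhc, WMha, WMhb. Columns: H, T.
{SCgc, SCga, SCgb, SMgc, SMga, SMgb} → row (3,5) (5,2)
{SChc, SCha, SChb, SMhc, SMha, SMhb} → row (3,5) (5,9)
{NCgc, NChc} → row (9,2) (9,2)
{NCga, NCha} → row (4,4) (4,4)
{NCgb, NChb} → row (6,6) (5,7)
{NMgc, NMga, NMgb, NMhc, NMha, NMhb} → row (6,1) (6,1)
{WCgc, WCga, WCgb, WChc, WCha, WChb, WMgc, WMga, WMgb, WMhc, WMha, WMhb} → row (7,7) (7,7)
That's 7 distinct rows out of 36 strategies.

7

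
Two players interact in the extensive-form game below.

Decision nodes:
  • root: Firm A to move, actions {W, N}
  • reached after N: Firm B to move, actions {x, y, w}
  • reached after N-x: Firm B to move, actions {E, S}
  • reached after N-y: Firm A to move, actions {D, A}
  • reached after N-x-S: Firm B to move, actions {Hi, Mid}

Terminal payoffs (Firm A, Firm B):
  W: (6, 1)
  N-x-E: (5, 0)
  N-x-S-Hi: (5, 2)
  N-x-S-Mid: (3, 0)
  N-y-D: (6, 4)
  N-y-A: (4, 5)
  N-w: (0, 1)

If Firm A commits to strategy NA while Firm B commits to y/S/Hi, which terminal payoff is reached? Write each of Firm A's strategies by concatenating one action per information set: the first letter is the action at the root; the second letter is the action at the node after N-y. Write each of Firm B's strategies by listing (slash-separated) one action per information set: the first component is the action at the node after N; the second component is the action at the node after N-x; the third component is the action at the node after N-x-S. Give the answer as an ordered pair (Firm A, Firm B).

Trace the play path from the root:
  Firm A plays N
  Firm B plays y at [N]
  Firm A plays A at [N-y]
→ terminal payoff (4, 5).
(Firm B's choice at the node after N-x is never reached on this path, so it doesn't affect the outcome.)

(4, 5)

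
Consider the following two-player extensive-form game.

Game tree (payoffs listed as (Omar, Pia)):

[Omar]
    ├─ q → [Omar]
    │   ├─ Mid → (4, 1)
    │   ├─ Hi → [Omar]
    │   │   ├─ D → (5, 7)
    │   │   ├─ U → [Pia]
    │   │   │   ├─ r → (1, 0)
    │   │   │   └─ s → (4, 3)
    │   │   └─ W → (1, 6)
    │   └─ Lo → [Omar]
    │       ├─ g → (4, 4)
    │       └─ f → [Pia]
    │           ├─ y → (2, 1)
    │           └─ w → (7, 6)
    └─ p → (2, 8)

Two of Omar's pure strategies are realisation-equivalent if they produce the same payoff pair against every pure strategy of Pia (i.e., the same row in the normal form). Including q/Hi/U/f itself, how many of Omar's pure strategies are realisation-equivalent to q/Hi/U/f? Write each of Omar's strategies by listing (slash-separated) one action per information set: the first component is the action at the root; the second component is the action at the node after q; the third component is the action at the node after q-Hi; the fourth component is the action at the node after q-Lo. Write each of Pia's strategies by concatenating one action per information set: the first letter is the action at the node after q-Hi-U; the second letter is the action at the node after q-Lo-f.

Row for q/Hi/U/f (columns ry, rw, sy, sw): (1,0) (1,0) (4,3) (4,3).
Under q/Hi/U/f, Omar's choice at the node after q-Lo can never be reached regardless of what Pia does, so varying those choices leaves every outcome unchanged.
Holding the reachable choices fixed and varying the unreachable one freely already gives 2 equivalent strategies.
No other strategy reproduces this row, so those 2 are the full class: q/Hi/U/g, q/Hi/U/f.

2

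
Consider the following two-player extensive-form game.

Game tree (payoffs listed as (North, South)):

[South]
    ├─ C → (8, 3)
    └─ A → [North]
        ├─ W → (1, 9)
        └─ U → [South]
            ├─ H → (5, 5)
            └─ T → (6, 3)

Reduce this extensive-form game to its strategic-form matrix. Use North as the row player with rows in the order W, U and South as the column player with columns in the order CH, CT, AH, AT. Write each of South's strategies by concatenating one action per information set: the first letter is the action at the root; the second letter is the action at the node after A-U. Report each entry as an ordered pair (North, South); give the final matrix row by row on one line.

           CH       CT       AH       AT
   W    (8,3)    (8,3)    (1,9)    (1,9)
   U    (8,3)    (8,3)    (5,5)    (6,3)

W: (8,3) (8,3) (1,9) (1,9) | U: (8,3) (8,3) (5,5) (6,3)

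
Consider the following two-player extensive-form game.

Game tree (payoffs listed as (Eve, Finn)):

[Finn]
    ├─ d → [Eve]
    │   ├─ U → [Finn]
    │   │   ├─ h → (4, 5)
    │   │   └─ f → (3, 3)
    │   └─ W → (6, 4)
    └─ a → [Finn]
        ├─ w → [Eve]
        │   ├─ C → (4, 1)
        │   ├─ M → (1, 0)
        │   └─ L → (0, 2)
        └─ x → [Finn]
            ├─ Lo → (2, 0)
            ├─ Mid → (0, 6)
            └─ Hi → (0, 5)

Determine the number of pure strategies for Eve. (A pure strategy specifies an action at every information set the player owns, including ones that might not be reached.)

Eve owns the node after d with actions {U, W} — two choices.
Eve owns the node after a-w with actions {C, M, L} — three choices.
A pure strategy fixes one action at each information set independently, so the count is the product 2 × 3 = 6.

6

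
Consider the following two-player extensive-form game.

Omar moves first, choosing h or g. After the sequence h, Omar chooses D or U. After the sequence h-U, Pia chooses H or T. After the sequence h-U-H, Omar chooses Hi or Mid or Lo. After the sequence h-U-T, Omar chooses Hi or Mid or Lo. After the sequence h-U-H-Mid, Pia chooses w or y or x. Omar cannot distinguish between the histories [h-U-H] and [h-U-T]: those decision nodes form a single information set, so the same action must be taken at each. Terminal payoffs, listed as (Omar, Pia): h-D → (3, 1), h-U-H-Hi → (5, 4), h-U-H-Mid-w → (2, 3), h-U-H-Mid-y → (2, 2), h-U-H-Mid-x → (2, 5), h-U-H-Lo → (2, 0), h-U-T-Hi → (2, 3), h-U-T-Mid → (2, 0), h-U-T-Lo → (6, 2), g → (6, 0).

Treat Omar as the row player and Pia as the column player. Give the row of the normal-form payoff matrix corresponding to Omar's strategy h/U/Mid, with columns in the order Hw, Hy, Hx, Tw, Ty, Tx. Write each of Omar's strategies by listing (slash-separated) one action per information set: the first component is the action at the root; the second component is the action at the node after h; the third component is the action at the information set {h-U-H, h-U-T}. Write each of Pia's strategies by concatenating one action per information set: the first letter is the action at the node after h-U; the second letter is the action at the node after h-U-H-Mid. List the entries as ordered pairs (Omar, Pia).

(2,3) (2,2) (2,5) (2,0) (2,0) (2,0)

vs Hw: Omar plays h → Omar plays U at [h] → Pia plays H at [h-U] → Omar plays Mid at [h-U-H] → Pia plays w at [h-U-H-Mid] → (2, 3)
vs Hy: Omar plays h → Omar plays U at [h] → Pia plays H at [h-U] → Omar plays Mid at [h-U-H] → Pia plays y at [h-U-H-Mid] → (2, 2)
vs Hx: Omar plays h → Omar plays U at [h] → Pia plays H at [h-U] → Omar plays Mid at [h-U-H] → Pia plays x at [h-U-H-Mid] → (2, 5)
vs Tw: Omar plays h → Omar plays U at [h] → Pia plays T at [h-U] → Omar plays Mid at [h-U-T] → (2, 0)
vs Ty: Omar plays h → Omar plays U at [h] → Pia plays T at [h-U] → Omar plays Mid at [h-U-T] → (2, 0)
vs Tx: Omar plays h → Omar plays U at [h] → Pia plays T at [h-U] → Omar plays Mid at [h-U-T] → (2, 0)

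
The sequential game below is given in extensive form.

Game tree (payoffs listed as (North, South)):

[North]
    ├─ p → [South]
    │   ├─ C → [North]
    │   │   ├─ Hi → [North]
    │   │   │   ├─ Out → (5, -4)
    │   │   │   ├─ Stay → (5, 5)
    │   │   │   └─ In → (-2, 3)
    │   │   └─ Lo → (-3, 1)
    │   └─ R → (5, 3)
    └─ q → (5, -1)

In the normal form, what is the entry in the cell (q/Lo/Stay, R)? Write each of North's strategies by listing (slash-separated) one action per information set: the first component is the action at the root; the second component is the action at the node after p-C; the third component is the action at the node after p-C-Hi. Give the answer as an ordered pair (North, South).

Trace the play path from the root:
  North plays q
→ terminal payoff (5, -1).
(North's choice at the node after p-C is never reached on this path, so it doesn't affect the outcome.)

(5, -1)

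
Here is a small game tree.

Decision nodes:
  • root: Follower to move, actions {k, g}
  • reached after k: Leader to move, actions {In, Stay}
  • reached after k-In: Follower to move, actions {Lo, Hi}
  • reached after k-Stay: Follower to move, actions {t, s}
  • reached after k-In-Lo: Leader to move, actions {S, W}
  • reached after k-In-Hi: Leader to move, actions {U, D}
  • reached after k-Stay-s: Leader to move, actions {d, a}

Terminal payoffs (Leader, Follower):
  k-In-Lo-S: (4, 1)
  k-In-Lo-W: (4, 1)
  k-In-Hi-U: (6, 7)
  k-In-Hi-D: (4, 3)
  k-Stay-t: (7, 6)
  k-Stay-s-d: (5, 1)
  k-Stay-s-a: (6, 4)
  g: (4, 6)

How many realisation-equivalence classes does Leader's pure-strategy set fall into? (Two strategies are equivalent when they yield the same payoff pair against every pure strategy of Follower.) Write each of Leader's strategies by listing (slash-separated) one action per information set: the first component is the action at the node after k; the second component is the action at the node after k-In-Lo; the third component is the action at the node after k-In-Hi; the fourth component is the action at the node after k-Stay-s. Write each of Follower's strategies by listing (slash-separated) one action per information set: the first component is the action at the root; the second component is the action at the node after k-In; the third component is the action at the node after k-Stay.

Leader has 16 pure strategies: In/S/U/d, In/S/U/a, In/S/D/d, In/S/D/a, In/W/U/d, In/W/U/a, In/W/D/d, In/W/D/a, Stay/S/U/d, Stay/S/U/a, Stay/S/D/d, Stay/S/D/a, Stay/W/U/d, Stay/W/U/a, Stay/W/D/d, Stay/W/D/a. Columns: k/Lo/t, k/Lo/s, k/Hi/t, k/Hi/s, g/Lo/t, g/Lo/s, g/Hi/t, g/Hi/s.
{In/S/U/d, In/S/U/a, In/W/U/d, In/W/U/a} → row (4,1) (4,1) (6,7) (6,7) (4,6) (4,6) (4,6) (4,6)
{In/S/D/d, In/S/D/a, In/W/D/d, In/W/D/a} → row (4,1) (4,1) (4,3) (4,3) (4,6) (4,6) (4,6) (4,6)
{Stay/S/U/d, Stay/S/D/d, Stay/W/U/d, Stay/W/D/d} → row (7,6) (5,1) (7,6) (5,1) (4,6) (4,6) (4,6) (4,6)
{Stay/S/U/a, Stay/S/D/a, Stay/W/U/a, Stay/W/D/a} → row (7,6) (6,4) (7,6) (6,4) (4,6) (4,6) (4,6) (4,6)
That's 4 distinct rows out of 16 strategies.

4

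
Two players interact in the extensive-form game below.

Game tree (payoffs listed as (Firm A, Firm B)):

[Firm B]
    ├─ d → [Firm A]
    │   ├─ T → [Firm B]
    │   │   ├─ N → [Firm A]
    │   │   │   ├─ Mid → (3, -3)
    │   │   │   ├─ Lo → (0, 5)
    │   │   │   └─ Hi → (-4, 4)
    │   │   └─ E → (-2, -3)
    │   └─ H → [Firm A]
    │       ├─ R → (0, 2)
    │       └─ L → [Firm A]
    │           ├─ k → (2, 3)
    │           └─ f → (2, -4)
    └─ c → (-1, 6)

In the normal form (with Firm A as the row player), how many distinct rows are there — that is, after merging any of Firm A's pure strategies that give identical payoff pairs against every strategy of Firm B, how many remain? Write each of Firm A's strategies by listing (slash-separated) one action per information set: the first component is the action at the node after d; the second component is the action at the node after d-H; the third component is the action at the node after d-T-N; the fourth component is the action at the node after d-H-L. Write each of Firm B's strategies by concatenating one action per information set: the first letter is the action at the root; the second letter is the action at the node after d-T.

Firm A has 24 pure strategies: T/R/Mid/k, T/R/Mid/f, T/R/Lo/k, T/R/Lo/f, T/R/Hi/k, T/R/Hi/f, T/L/Mid/k, T/L/Mid/f, T/L/Lo/k, T/L/Lo/f, T/L/Hi/k, T/L/Hi/f, H/R/Mid/k, H/R/Mid/f, H/R/Lo/k, H/R/Lo/f, H/R/Hi/k, H/R/Hi/f, H/L/Mid/k, H/L/Mid/f, H/L/Lo/k, H/L/Lo/f, H/L/Hi/k, H/L/Hi/f. Columns: dN, dE, cN, cE.
{T/R/Mid/k, T/R/Mid/f, T/L/Mid/k, T/L/Mid/f} → row (3,-3) (-2,-3) (-1,6) (-1,6)
{T/R/Lo/k, T/R/Lo/f, T/L/Lo/k, T/L/Lo/f} → row (0,5) (-2,-3) (-1,6) (-1,6)
{T/R/Hi/k, T/R/Hi/f, T/L/Hi/k, T/L/Hi/f} → row (-4,4) (-2,-3) (-1,6) (-1,6)
{H/R/Mid/k, H/R/Mid/f, H/R/Lo/k, H/R/Lo/f, H/R/Hi/k, H/R/Hi/f} → row (0,2) (0,2) (-1,6) (-1,6)
{H/L/Mid/k, H/L/Lo/k, H/L/Hi/k} → row (2,3) (2,3) (-1,6) (-1,6)
{H/L/Mid/f, H/L/Lo/f, H/L/Hi/f} → row (2,-4) (2,-4) (-1,6) (-1,6)
That's 6 distinct rows out of 24 strategies.

6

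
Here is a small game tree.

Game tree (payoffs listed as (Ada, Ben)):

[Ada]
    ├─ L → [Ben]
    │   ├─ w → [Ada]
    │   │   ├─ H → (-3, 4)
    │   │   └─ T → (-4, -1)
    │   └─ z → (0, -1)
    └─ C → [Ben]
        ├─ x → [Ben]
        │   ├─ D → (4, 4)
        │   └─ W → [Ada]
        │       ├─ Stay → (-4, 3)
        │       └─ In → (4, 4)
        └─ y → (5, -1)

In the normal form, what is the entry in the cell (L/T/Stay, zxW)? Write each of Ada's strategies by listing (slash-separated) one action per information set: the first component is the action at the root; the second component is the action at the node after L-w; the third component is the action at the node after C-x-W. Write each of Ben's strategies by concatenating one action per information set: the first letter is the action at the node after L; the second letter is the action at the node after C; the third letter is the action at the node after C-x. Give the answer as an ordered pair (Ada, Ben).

Trace the play path from the root:
  Ada plays L
  Ben plays z at [L]
→ terminal payoff (0, -1).
(Ada's choice at the node after L-w is never reached on this path, so it doesn't affect the outcome.)

(0, -1)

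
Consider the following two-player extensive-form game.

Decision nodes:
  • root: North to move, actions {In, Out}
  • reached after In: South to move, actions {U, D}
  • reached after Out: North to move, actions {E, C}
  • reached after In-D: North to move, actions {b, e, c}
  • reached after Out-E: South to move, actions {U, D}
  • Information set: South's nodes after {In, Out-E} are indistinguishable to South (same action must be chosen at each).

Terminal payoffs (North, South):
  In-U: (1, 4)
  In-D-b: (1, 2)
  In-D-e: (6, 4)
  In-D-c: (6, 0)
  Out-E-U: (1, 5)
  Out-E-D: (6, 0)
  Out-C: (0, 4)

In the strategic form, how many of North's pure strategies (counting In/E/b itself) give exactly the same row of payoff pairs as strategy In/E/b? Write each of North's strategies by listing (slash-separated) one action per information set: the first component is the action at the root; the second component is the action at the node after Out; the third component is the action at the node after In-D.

2

Row for In/E/b (columns U, D): (1,4) (1,2).
Under In/E/b, North's choice at the node after Out can never be reached regardless of what South does, so varying those choices leaves every outcome unchanged.
Holding the reachable choices fixed and varying the unreachable one freely already gives 2 equivalent strategies.
No other strategy reproduces this row, so those 2 are the full class: In/E/b, In/C/b.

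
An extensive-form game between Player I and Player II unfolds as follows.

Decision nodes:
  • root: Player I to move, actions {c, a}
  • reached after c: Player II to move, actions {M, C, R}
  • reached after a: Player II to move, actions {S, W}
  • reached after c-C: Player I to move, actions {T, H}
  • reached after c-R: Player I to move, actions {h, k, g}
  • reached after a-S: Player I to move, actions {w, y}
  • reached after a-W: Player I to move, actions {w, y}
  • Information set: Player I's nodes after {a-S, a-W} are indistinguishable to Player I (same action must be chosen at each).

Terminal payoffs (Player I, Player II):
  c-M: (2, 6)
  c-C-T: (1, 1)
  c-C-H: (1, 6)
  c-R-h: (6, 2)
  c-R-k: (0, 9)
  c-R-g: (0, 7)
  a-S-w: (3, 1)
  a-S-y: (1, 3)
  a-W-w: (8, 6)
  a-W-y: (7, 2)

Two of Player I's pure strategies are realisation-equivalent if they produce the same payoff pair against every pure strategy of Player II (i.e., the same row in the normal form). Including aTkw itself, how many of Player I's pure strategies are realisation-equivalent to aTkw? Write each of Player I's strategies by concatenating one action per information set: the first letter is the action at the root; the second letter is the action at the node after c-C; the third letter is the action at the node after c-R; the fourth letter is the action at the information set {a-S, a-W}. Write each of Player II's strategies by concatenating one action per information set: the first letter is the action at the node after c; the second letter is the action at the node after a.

6

Row for aTkw (columns MS, MW, CS, CW, RS, RW): (3,1) (8,6) (3,1) (8,6) (3,1) (8,6).
Under aTkw, Player I's choice at the node after c-C and at the node after c-R can never be reached regardless of what Player II does, so varying those choices leaves every outcome unchanged.
Holding the reachable choices fixed and varying the unreachable ones freely already gives 2 × 3 = 6 equivalent strategies.
No other strategy reproduces this row, so those 6 are the full class: aThw, aTkw, aTgw, aHhw, aHkw, aHgw.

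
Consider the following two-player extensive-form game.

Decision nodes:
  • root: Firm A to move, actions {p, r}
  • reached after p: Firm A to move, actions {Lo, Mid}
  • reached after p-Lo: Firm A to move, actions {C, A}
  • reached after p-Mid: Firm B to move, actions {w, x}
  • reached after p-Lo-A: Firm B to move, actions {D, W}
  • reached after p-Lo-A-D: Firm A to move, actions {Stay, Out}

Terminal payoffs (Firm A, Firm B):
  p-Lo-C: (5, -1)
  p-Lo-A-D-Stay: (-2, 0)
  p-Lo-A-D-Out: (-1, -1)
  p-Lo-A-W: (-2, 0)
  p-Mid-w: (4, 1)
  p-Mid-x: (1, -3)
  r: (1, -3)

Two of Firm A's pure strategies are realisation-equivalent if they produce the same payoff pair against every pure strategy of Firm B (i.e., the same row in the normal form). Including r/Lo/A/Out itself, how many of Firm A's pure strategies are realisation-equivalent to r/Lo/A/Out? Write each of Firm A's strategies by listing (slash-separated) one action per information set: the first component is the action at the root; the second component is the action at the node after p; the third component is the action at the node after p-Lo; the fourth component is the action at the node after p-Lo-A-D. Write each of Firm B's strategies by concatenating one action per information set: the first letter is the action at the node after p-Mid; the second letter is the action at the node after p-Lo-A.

Row for r/Lo/A/Out (columns wD, wW, xD, xW): (1,-3) (1,-3) (1,-3) (1,-3).
Under r/Lo/A/Out, Firm A's choice at the node after p and at the node after p-Lo and at the node after p-Lo-A-D can never be reached regardless of what Firm B does, so varying those choices leaves every outcome unchanged.
Holding the reachable choices fixed and varying the unreachable ones freely already gives 2 × 2 × 2 = 8 equivalent strategies.
No other strategy reproduces this row, so those 8 are the full class: r/Lo/C/Stay, r/Lo/C/Out, r/Lo/A/Stay, r/Lo/A/Out, r/Mid/C/Stay, r/Mid/C/Out, r/Mid/A/Stay, r/Mid/A/Out.

8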